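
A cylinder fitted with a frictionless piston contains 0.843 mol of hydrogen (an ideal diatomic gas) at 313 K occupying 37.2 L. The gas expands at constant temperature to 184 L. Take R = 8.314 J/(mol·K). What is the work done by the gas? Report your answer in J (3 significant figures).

W ≈ 3510 J

Isothermal: W = nRT ln(V₂/V₁).
W = (0.843)(8.314)(313) × ln(184/37.2)
  = 2194 × 1.599
W_by_gas = 3507 J.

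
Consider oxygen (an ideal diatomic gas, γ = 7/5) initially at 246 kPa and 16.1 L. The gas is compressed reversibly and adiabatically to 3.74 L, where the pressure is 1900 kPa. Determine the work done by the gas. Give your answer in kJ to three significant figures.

Adiabatic: W = (P₁V₁ − P₂V₂)/(γ − 1) with γ = 7/5.
P₁V₁ = 3961 J, P₂V₂ = 7106 J.
W = (3961 − 7106) / 0.4 = -7864 J.

W ≈ -7.86 kJ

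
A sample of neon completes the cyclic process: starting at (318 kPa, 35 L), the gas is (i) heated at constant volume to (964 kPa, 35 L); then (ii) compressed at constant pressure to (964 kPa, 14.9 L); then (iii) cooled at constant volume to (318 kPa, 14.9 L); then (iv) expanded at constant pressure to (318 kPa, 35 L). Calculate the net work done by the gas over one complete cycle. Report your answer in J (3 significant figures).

W_net ≈ -13000 J

Constant-volume legs do no work.
W(ii) = (964)(14.9 − 35) = -19376 J; W(iv) = (318)(35 − 14.9) = 6392 J.
W_net = -19376 + 6392 = -12985 J (the counter-clockwise enclosed area).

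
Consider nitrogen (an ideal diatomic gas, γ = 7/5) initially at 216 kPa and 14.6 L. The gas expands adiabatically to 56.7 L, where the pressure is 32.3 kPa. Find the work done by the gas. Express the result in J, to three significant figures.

W ≈ 3310 J

Adiabatic: W = (P₁V₁ − P₂V₂)/(γ − 1) with γ = 7/5.
P₁V₁ = 3154 J, P₂V₂ = 1831 J.
W = (3154 − 1831) / 0.4 = 3305 J.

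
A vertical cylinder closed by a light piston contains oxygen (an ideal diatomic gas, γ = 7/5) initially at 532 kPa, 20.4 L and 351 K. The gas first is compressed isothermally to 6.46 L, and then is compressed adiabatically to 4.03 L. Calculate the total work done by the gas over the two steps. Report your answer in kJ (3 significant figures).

Step 1 (isothermal): W = P₁V₁ ln(V₂/V₁) = (10853) ln(6.46/20.4) = -12480 J.
After step 1: P = 1680 kPa, V = 6.46 L, T = 351 K.
Step 2 (adiabatic): W = (P₁V₁ − P₂V₂)/(γ−1) = (10853 − 13107)/0.4 = -5636 J.
W_total = -12480 − 5636 = -18116 J.

W_total ≈ -18.1 kJ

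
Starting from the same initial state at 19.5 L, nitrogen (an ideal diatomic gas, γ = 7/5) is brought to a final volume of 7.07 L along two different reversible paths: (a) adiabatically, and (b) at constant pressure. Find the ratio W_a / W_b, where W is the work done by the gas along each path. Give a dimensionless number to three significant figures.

Path (a) adiabatic: W = P₁V₁(1 − (V₁/V₂)^(γ−1))/(γ−1) → W_a/(P₁V₁) = -1.251.
Path (b) isobaric: W = P₁(V₂ − V₁) → W_b/(P₁V₁) = -0.6374.
W_a / W_b = -1.251 / -0.6374 = 1.963.

W_a / W_b ≈ 1.96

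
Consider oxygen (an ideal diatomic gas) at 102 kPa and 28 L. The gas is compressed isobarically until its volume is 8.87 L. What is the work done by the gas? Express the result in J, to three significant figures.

Isobaric: W = P ΔV.
W = (102 kPa)(8.87 − 28 L) = (102)(-19.13) = -1951 J.

W ≈ -1950 J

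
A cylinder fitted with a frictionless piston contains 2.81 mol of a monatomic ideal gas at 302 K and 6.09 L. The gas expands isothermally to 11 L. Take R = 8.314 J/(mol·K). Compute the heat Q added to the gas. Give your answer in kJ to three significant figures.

Isothermal ⇒ ΔU = 0, so Q = W = nRT ln(V₂/V₁).
Q = (2.81)(8.314)(302) ln(11/6.09) = 7055 × 0.5912 = 4172 J.

Q ≈ 4.17 kJ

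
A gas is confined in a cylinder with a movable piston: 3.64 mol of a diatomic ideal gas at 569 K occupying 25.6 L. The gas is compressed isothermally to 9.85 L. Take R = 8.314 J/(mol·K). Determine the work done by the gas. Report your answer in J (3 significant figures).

W ≈ -16400 J

Isothermal: W = nRT ln(V₂/V₁).
W = (3.64)(8.314)(569) × ln(9.85/25.6)
  = 17220 × -0.9551
W_by_gas = -16447 J.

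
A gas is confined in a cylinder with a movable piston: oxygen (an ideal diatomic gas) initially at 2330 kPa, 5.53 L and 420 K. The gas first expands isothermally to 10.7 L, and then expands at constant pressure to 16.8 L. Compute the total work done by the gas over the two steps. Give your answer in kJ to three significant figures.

Step 1 (isothermal): W = P₁V₁ ln(V₂/V₁) = (12885) ln(10.7/5.53) = 8505 J.
After step 1: P = 1204 kPa, V = 10.7 L, T = 420 K.
Step 2 (isobaric): W = PΔV = (1204 kPa)(16.8 − 10.7 L) = 7346 J.
W_total = 8505 + 7346 = 15850 J.

W_total ≈ 15.9 kJ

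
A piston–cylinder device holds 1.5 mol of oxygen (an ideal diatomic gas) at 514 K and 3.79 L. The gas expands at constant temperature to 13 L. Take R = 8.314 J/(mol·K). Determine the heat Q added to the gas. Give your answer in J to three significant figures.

Q ≈ 7900 J

Isothermal ⇒ ΔU = 0, so Q = W = nRT ln(V₂/V₁).
Q = (1.5)(8.314)(514) ln(13/3.79) = 6410 × 1.233 = 7901 J.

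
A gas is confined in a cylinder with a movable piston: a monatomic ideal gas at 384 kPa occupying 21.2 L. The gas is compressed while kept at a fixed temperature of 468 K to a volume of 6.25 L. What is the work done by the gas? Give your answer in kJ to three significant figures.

W ≈ -9.94 kJ

Isothermal: W = nRT ln(V₂/V₁) = P₁V₁ ln(V₂/V₁).
P₁V₁ = (384 kPa)(21.2 L) = 8141 J.
W = 8141 × ln(6.25/21.2) = 8141 × -1.221
W_by_gas = -9943 J.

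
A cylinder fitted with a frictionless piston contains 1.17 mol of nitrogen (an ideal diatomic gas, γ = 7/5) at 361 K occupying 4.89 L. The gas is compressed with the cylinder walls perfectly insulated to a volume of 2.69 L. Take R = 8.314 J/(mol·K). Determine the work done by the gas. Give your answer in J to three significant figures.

W ≈ -2370 J

Adiabatic: TV^(γ−1) = const with γ = 7/5.
T₂ = T₁ (V₁/V₂)^(γ−1) = 361 × (4.89/2.69)^0.4 = 361 × 1.27 = 458.5 K.
W_by = nCᵥ(T₁ − T₂) = (1.17)(20.79)(361 − 458.5) = -2371 J.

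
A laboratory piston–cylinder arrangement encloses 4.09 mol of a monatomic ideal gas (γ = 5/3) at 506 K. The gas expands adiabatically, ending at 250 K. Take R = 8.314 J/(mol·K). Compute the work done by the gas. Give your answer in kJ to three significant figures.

W ≈ 13.1 kJ

Adiabatic ⇒ Q = 0, so W_by = −ΔU = nCᵥ(T₁ − T₂).
Cᵥ = 3R/2 = 12.47 J/(mol·K).
W = (4.09)(12.47)(506 − 250) = 13058 J.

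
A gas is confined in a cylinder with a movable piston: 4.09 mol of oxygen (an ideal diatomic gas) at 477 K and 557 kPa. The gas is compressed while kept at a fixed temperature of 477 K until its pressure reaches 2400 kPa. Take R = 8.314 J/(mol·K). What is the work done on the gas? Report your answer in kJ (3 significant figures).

W ≈ 23.7 kJ

Isothermal process: W = nRT ln(V₂/V₁) = nRT ln(P₁/P₂).
W = (4.09)(8.314)(477) × ln(557/2400)
  = 16220 × ln(0.2321) = 16220 × -1.461
W_by_gas = -23692 J; work on gas = −W_by = 23692 J.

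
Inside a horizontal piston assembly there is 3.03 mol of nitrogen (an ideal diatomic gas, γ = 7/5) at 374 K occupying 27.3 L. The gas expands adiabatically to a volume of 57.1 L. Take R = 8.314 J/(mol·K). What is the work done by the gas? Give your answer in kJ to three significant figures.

W ≈ 6.02 kJ

Adiabatic: TV^(γ−1) = const with γ = 7/5.
T₂ = T₁ (V₁/V₂)^(γ−1) = 374 × (27.3/57.1)^0.4 = 374 × 0.7444 = 278.4 K.
W_by = nCᵥ(T₁ − T₂) = (3.03)(20.79)(374 − 278.4) = 6020 J.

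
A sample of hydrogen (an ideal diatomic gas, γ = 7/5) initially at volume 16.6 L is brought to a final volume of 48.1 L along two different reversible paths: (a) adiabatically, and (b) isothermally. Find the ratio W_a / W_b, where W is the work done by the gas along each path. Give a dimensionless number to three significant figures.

W_a / W_b ≈ 0.814

Path (a) adiabatic: W = P₁V₁(1 − (V₁/V₂)^(γ−1))/(γ−1) → W_a/(P₁V₁) = 0.8665.
Path (b) isothermal: W = P₁V₁ ln(V₂/V₁) → W_b/(P₁V₁) = 1.064.
W_a / W_b = 0.8665 / 1.064 = 0.8145.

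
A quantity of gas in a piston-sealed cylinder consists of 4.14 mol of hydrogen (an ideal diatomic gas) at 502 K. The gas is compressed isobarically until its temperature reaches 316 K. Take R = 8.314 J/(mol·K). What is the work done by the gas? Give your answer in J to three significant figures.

Isobaric: W = P ΔV = nR ΔT.
W = (4.14)(8.314)(316 − 502) = -6402 J.

W ≈ -6400 J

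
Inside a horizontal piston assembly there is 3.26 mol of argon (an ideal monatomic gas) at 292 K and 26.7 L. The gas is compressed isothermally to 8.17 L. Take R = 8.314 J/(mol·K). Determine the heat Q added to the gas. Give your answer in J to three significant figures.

Isothermal ⇒ ΔU = 0, so Q = W = nRT ln(V₂/V₁).
Q = (3.26)(8.314)(292) ln(8.17/26.7) = 7914 × -1.184 = -9372 J.

Q ≈ -9370 J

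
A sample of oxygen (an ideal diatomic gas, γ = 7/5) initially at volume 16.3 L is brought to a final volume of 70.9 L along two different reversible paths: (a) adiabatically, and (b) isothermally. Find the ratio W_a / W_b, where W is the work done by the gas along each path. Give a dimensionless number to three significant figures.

W_a / W_b ≈ 0.756

Path (a) adiabatic: W = P₁V₁(1 − (V₁/V₂)^(γ−1))/(γ−1) → W_a/(P₁V₁) = 1.111.
Path (b) isothermal: W = P₁V₁ ln(V₂/V₁) → W_b/(P₁V₁) = 1.47.
W_a / W_b = 1.111 / 1.47 = 0.756.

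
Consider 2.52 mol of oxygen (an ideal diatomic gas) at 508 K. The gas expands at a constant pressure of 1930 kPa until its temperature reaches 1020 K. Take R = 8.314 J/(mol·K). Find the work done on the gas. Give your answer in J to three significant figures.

Isobaric: W = P ΔV = nR ΔT.
W = (2.52)(8.314)(1020 − 508) = 10727 J.
Work on gas = −W_by = -10727 J.

W ≈ -10700 J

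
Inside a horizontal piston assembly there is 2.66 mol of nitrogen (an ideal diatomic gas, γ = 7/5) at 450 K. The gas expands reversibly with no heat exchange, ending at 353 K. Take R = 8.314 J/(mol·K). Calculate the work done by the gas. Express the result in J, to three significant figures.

Adiabatic ⇒ Q = 0, so W_by = −ΔU = nCᵥ(T₁ − T₂).
Cᵥ = 5R/2 = 20.79 J/(mol·K).
W = (2.66)(20.79)(450 − 353) = 5363 J.

W ≈ 5360 J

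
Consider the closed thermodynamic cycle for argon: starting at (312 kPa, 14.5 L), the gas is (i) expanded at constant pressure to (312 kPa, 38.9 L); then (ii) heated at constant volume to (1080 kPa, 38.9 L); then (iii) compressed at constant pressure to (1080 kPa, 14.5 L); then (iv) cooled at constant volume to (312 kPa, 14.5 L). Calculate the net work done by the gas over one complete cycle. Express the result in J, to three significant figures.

Constant-volume legs do no work.
W(i) = (312)(38.9 − 14.5) = 7613 J; W(iii) = (1080)(14.5 − 38.9) = -26352 J.
W_net = 7613 − 26352 = -18739 J (the counter-clockwise enclosed area).

W_net ≈ -18700 J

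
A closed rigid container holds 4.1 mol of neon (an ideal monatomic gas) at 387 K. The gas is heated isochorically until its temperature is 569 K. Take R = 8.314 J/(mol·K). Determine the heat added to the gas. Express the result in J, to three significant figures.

Constant volume ⇒ W = 0, so Q = ΔU = nCᵥΔT with Cᵥ = 3R/2 = 12.47 J/(mol·K).
ΔU = (4.1)(12.47)(569 − 387) = 9306 J.

Q ≈ 9310 J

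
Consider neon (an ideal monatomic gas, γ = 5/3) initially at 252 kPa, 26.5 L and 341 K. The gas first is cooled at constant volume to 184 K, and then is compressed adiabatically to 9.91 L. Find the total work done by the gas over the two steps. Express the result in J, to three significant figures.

Step 1 (isochoric): W = 0 (constant volume).
After step 1: P = 136 kPa (V unchanged).
Step 2 (adiabatic): W = (P₁V₁ − P₂V₂)/(γ−1) = (3603 − 6942)/0.667 = -5008 J.
W_total = 0 − 5008 = -5008 J.

W_total ≈ -5010 J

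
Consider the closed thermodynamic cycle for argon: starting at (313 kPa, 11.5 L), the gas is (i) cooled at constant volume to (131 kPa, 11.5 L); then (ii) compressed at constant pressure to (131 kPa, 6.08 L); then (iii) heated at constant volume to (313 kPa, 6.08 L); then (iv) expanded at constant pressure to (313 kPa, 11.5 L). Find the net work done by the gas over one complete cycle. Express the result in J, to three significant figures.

Constant-volume legs do no work.
W(ii) = (131)(6.08 − 11.5) = -710 J; W(iv) = (313)(11.5 − 6.08) = 1696 J.
W_net = -710 + 1696 = 986.4 J (the clockwise enclosed area).

W_net ≈ 986 J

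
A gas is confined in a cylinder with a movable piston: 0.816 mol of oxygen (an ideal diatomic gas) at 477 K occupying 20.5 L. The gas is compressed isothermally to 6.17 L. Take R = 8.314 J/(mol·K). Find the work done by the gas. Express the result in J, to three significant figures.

Isothermal: W = nRT ln(V₂/V₁).
W = (0.816)(8.314)(477) × ln(6.17/20.5)
  = 3236 × -1.201
W_by_gas = -3886 J.

W ≈ -3890 J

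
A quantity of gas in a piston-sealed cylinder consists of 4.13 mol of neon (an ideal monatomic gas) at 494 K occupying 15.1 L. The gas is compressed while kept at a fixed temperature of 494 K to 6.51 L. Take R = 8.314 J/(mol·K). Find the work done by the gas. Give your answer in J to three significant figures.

Isothermal: W = nRT ln(V₂/V₁).
W = (4.13)(8.314)(494) × ln(6.51/15.1)
  = 16962 × -0.8414
W_by_gas = -14271 J.

W ≈ -14300 J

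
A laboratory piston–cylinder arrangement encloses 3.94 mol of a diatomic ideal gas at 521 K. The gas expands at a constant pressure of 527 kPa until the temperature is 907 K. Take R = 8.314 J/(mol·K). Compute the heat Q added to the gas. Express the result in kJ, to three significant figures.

Isobaric: W = nRΔT = (3.94)(8.314)(386) = 12644 J.
ΔU = nCᵥΔT with Cᵥ = 5R/2: ΔU = (3.94)(20.79)(386) = 31611 J.
Q = ΔU + W = 31611 + 12644 = 44255 J.

Q ≈ 44.3 kJ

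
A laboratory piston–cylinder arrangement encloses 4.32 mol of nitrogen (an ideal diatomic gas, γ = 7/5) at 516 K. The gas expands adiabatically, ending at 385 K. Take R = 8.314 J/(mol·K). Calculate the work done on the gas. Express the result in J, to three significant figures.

Adiabatic ⇒ Q = 0, so W_by = −ΔU = nCᵥ(T₁ − T₂).
Cᵥ = 5R/2 = 20.79 J/(mol·K).
W = (4.32)(20.79)(516 − 385) = 11763 J.
Work on gas = −W_by = -11763 J.

W ≈ -11800 J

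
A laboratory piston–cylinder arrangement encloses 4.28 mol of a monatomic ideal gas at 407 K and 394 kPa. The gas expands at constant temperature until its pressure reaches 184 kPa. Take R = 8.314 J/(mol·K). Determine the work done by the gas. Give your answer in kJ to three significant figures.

W ≈ 11.0 kJ

Isothermal process: W = nRT ln(V₂/V₁) = nRT ln(P₁/P₂).
W = (4.28)(8.314)(407) × ln(394/184)
  = 14483 × ln(2.141) = 14483 × 0.7614
W_by_gas = 11027 J.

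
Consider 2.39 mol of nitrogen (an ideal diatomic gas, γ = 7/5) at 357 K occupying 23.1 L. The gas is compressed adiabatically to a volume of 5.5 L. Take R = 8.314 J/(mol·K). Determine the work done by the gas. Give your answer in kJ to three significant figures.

W ≈ -13.8 kJ

Adiabatic: TV^(γ−1) = const with γ = 7/5.
T₂ = T₁ (V₁/V₂)^(γ−1) = 357 × (23.1/5.5)^0.4 = 357 × 1.775 = 633.8 K.
W_by = nCᵥ(T₁ − T₂) = (2.39)(20.79)(357 − 633.8) = -13751 J.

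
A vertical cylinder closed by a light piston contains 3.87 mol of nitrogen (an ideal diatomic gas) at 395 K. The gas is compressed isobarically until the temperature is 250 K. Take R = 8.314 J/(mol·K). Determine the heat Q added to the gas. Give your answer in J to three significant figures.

Q ≈ -16300 J

Isobaric: W = nRΔT = (3.87)(8.314)(-145) = -4665 J.
ΔU = nCᵥΔT with Cᵥ = 5R/2: ΔU = (3.87)(20.79)(-145) = -11664 J.
Q = ΔU + W = -11664 − 4665 = -16329 J.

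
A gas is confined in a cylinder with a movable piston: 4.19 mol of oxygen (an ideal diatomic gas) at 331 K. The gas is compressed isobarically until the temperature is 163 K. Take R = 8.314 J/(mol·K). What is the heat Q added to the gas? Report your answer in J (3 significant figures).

Q ≈ -20500 J

Isobaric: W = nRΔT = (4.19)(8.314)(-168) = -5852 J.
ΔU = nCᵥΔT with Cᵥ = 5R/2: ΔU = (4.19)(20.79)(-168) = -14631 J.
Q = ΔU + W = -14631 − 5852 = -20483 J.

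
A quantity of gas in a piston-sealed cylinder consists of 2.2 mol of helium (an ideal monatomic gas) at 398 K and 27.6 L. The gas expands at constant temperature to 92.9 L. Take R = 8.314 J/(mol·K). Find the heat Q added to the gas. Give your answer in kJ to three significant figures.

Isothermal ⇒ ΔU = 0, so Q = W = nRT ln(V₂/V₁).
Q = (2.2)(8.314)(398) ln(92.9/27.6) = 7280 × 1.214 = 8835 J.

Q ≈ 8.84 kJ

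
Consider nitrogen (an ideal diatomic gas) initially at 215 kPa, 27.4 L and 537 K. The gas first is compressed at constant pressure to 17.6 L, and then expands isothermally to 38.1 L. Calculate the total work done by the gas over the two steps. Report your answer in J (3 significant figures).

Step 1 (isobaric): W = PΔV = (215 kPa)(17.6 − 27.4 L) = -2107 J.
After step 1: P = 215 kPa, V = 17.6 L, T = 344.9 K.
Step 2 (isothermal): W = P₁V₁ ln(V₂/V₁) = (3784) ln(38.1/17.6) = 2922 J.
W_total = -2107 + 2922 = 815.4 J.

W_total ≈ 815 J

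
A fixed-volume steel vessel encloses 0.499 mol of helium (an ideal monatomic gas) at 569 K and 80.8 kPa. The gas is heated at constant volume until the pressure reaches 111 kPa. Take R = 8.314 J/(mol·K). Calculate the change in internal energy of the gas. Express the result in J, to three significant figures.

ΔU ≈ 1320 J

Constant volume ⇒ W = 0, so Q = ΔU = nCᵥΔT with Cᵥ = 3R/2 = 12.47 J/(mol·K).
At constant V, T₂/T₁ = P₂/P₁ ⇒ ΔT = T₁(P₂/P₁ − 1) = 569·(111/80.8 − 1) = 212.7 K.
ΔU = (0.499)(12.47)(212.7) = 1323 J.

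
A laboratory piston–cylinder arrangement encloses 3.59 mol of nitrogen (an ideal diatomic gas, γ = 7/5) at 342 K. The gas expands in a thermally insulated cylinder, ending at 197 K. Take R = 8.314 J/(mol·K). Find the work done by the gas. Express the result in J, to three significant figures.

Adiabatic ⇒ Q = 0, so W_by = −ΔU = nCᵥ(T₁ − T₂).
Cᵥ = 5R/2 = 20.79 J/(mol·K).
W = (3.59)(20.79)(342 − 197) = 10820 J.

W ≈ 10800 J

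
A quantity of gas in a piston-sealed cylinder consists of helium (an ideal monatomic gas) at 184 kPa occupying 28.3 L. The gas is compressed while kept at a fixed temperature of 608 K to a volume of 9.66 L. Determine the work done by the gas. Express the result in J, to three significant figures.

W ≈ -5600 J

Isothermal: W = nRT ln(V₂/V₁) = P₁V₁ ln(V₂/V₁).
P₁V₁ = (184 kPa)(28.3 L) = 5207 J.
W = 5207 × ln(9.66/28.3) = 5207 × -1.075
W_by_gas = -5597 J.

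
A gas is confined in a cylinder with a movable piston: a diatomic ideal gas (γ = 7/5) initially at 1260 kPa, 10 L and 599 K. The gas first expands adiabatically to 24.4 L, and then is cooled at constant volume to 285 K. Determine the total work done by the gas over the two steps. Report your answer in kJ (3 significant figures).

Step 1 (adiabatic): W = (P₁V₁ − P₂V₂)/(γ−1) = (12600 − 8819)/0.4 = 9453 J.
Step 2 (isochoric): W = 0 (constant volume).
W_total = 9453 + 0 = 9453 J.

W_total ≈ 9.45 kJ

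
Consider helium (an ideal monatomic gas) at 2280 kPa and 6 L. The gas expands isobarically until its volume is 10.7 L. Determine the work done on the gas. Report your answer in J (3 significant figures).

Isobaric: W = P ΔV.
W = (2280 kPa)(10.7 − 6 L) = (2280)(4.7) = 10716 J.
Work on gas = −W_by = -10716 J.

W ≈ -10700 J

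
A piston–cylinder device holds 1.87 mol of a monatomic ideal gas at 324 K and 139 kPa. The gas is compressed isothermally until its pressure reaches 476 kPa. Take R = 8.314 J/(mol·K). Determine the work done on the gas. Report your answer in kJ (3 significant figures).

W ≈ 6.20 kJ

Isothermal process: W = nRT ln(V₂/V₁) = nRT ln(P₁/P₂).
W = (1.87)(8.314)(324) × ln(139/476)
  = 5037 × ln(0.292) = 5037 × -1.231
W_by_gas = -6201 J; work on gas = −W_by = 6201 J.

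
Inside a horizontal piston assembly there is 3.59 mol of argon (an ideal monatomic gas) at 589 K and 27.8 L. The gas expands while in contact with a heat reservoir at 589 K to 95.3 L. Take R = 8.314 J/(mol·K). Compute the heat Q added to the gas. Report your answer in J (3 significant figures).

Q ≈ 21700 J

Isothermal ⇒ ΔU = 0, so Q = W = nRT ln(V₂/V₁).
Q = (3.59)(8.314)(589) ln(95.3/27.8) = 17580 × 1.232 = 21658 J.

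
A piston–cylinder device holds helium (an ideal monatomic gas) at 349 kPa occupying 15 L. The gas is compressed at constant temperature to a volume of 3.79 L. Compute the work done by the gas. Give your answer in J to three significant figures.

W ≈ -7200 J

Isothermal: W = nRT ln(V₂/V₁) = P₁V₁ ln(V₂/V₁).
P₁V₁ = (349 kPa)(15 L) = 5235 J.
W = 5235 × ln(3.79/15) = 5235 × -1.376
W_by_gas = -7202 J.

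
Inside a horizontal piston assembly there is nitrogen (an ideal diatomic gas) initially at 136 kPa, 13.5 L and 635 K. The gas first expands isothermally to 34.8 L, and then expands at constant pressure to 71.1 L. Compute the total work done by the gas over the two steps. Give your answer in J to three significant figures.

W_total ≈ 3650 J

Step 1 (isothermal): W = P₁V₁ ln(V₂/V₁) = (1836) ln(34.8/13.5) = 1739 J.
After step 1: P = 52.76 kPa, V = 34.8 L, T = 635 K.
Step 2 (isobaric): W = PΔV = (52.76 kPa)(71.1 − 34.8 L) = 1915 J.
W_total = 1739 + 1915 = 3654 J.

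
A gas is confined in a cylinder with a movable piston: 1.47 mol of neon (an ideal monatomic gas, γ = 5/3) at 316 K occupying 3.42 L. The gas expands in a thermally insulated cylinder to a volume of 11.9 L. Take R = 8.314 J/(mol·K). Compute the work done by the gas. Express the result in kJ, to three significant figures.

Adiabatic: TV^(γ−1) = const with γ = 5/3.
T₂ = T₁ (V₁/V₂)^(γ−1) = 316 × (3.42/11.9)^0.667 = 316 × 0.4355 = 137.6 K.
W_by = nCᵥ(T₁ − T₂) = (1.47)(12.47)(316 − 137.6) = 3270 J.

W ≈ 3.27 kJ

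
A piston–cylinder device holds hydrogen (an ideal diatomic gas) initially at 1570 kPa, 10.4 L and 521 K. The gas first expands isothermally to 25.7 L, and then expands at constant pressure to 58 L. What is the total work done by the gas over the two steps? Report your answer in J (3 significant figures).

W_total ≈ 35300 J

Step 1 (isothermal): W = P₁V₁ ln(V₂/V₁) = (16328) ln(25.7/10.4) = 14772 J.
After step 1: P = 635.3 kPa, V = 25.7 L, T = 521 K.
Step 2 (isobaric): W = PΔV = (635.3 kPa)(58 − 25.7 L) = 20521 J.
W_total = 14772 + 20521 = 35293 J.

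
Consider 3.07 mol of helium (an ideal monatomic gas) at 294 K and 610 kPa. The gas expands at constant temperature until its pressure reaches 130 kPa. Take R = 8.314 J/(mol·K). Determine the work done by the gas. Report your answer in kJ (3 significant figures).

W ≈ 11.6 kJ

Isothermal process: W = nRT ln(V₂/V₁) = nRT ln(P₁/P₂).
W = (3.07)(8.314)(294) × ln(610/130)
  = 7504 × ln(4.692) = 7504 × 1.546
W_by_gas = 11601 J.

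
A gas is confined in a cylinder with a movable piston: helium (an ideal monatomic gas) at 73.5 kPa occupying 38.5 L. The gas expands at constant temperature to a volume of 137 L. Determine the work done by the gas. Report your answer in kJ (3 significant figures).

Isothermal: W = nRT ln(V₂/V₁) = P₁V₁ ln(V₂/V₁).
P₁V₁ = (73.5 kPa)(38.5 L) = 2830 J.
W = 2830 × ln(137/38.5) = 2830 × 1.269
W_by_gas = 3592 J.

W ≈ 3.59 kJ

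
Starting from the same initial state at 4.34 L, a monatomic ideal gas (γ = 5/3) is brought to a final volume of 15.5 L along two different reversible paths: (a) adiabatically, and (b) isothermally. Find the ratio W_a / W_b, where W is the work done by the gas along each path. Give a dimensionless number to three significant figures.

W_a / W_b ≈ 0.674

Path (a) adiabatic: W = P₁V₁(1 − (V₁/V₂)^(γ−1))/(γ−1) → W_a/(P₁V₁) = 0.858.
Path (b) isothermal: W = P₁V₁ ln(V₂/V₁) → W_b/(P₁V₁) = 1.273.
W_a / W_b = 0.858 / 1.273 = 0.674.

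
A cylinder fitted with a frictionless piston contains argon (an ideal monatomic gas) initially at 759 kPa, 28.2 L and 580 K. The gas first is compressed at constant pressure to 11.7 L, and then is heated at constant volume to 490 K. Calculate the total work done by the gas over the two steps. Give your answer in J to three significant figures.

Step 1 (isobaric): W = PΔV = (759 kPa)(11.7 − 28.2 L) = -12524 J.
Step 2 (isochoric): W = 0 (constant volume).
W_total = -12524 + 0 = -12524 J.

W_total ≈ -12500 J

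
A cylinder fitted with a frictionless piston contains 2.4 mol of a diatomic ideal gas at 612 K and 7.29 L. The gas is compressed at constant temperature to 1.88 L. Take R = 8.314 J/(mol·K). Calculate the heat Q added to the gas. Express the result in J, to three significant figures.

Isothermal ⇒ ΔU = 0, so Q = W = nRT ln(V₂/V₁).
Q = (2.4)(8.314)(612) ln(1.88/7.29) = 12212 × -1.355 = -16550 J.

Q ≈ -16500 J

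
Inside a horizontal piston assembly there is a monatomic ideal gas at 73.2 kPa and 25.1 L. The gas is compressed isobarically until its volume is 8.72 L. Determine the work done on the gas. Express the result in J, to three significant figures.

Isobaric: W = P ΔV.
W = (73.2 kPa)(8.72 − 25.1 L) = (73.2)(-16.38) = -1199 J.
Work on gas = −W_by = 1199 J.

W ≈ 1200 J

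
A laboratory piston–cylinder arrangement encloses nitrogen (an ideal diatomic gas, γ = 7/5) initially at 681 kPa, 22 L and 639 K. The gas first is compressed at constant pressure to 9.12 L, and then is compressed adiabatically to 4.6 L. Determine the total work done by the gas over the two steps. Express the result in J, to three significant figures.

Step 1 (isobaric): W = PΔV = (681 kPa)(9.12 − 22 L) = -8771 J.
After step 1: P = 681 kPa, V = 9.12 L, T = 264.9 K.
Step 2 (adiabatic): W = (P₁V₁ − P₂V₂)/(γ−1) = (6211 − 8167)/0.4 = -4889 J.
W_total = -8771 − 4889 = -13661 J.

W_total ≈ -13700 J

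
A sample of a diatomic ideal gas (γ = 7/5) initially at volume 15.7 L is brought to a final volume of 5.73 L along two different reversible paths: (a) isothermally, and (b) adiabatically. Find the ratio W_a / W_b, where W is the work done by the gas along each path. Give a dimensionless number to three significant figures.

W_a / W_b ≈ 0.812

Path (a) isothermal: W = P₁V₁ ln(V₂/V₁) → W_a/(P₁V₁) = -1.008.
Path (b) adiabatic: W = P₁V₁(1 − (V₁/V₂)^(γ−1))/(γ−1) → W_b/(P₁V₁) = -1.241.
W_a / W_b = -1.008 / -1.241 = 0.8119.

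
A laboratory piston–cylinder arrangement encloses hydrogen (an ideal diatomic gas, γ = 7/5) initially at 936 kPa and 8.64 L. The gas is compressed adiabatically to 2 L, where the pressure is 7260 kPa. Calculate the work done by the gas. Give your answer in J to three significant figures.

Adiabatic: W = (P₁V₁ − P₂V₂)/(γ − 1) with γ = 7/5.
P₁V₁ = 8087 J, P₂V₂ = 14520 J.
W = (8087 − 14520) / 0.4 = -16082 J.

W ≈ -16100 J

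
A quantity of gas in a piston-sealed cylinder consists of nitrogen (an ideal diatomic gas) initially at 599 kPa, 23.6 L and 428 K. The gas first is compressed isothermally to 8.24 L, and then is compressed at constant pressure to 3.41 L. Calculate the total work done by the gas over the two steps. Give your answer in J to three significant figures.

W_total ≈ -23200 J

Step 1 (isothermal): W = P₁V₁ ln(V₂/V₁) = (14136) ln(8.24/23.6) = -14875 J.
After step 1: P = 1716 kPa, V = 8.24 L, T = 428 K.
Step 2 (isobaric): W = PΔV = (1716 kPa)(3.41 − 8.24 L) = -8286 J.
W_total = -14875 − 8286 = -23161 J.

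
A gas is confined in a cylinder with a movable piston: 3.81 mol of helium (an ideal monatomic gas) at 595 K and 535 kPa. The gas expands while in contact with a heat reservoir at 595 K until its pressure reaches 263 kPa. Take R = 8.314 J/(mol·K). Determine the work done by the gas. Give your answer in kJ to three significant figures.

W ≈ 13.4 kJ

Isothermal process: W = nRT ln(V₂/V₁) = nRT ln(P₁/P₂).
W = (3.81)(8.314)(595) × ln(535/263)
  = 18847 × ln(2.034) = 18847 × 0.7101
W_by_gas = 13384 J.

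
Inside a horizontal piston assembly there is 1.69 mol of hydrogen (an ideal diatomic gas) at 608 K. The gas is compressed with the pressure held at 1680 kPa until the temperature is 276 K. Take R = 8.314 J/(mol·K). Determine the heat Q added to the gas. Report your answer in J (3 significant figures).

Isobaric: W = nRΔT = (1.69)(8.314)(-332) = -4665 J.
ΔU = nCᵥΔT with Cᵥ = 5R/2: ΔU = (1.69)(20.79)(-332) = -11662 J.
Q = ΔU + W = -11662 − 4665 = -16327 J.

Q ≈ -16300 J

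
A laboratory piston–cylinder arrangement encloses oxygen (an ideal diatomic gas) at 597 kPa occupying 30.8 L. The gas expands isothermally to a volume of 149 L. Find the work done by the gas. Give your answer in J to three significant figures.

W ≈ 29000 J

Isothermal: W = nRT ln(V₂/V₁) = P₁V₁ ln(V₂/V₁).
P₁V₁ = (597 kPa)(30.8 L) = 18388 J.
W = 18388 × ln(149/30.8) = 18388 × 1.576
W_by_gas = 28987 J.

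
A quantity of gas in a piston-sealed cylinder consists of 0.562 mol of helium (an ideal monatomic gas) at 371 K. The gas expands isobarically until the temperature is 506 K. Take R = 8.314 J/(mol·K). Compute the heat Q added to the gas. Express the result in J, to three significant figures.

Isobaric: W = nRΔT = (0.562)(8.314)(135) = 630.8 J.
ΔU = nCᵥΔT with Cᵥ = 3R/2: ΔU = (0.562)(12.47)(135) = 946.2 J.
Q = ΔU + W = 946.2 + 630.8 = 1577 J.

Q ≈ 1580 J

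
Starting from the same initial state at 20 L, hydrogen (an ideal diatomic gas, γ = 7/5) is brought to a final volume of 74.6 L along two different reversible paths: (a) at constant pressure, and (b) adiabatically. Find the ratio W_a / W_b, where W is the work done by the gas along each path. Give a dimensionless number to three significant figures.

Path (a) isobaric: W = P₁(V₂ − V₁) → W_a/(P₁V₁) = 2.73.
Path (b) adiabatic: W = P₁V₁(1 − (V₁/V₂)^(γ−1))/(γ−1) → W_b/(P₁V₁) = 1.023.
W_a / W_b = 2.73 / 1.023 = 2.668.

W_a / W_b ≈ 2.67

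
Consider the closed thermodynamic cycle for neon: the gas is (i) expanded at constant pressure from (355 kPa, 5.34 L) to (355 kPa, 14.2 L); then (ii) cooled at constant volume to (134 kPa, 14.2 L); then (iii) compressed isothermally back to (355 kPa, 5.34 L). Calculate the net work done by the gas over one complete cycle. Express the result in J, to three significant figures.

Leg (i): W = PΔV = (355)(14.2 − 5.34) = 3145 J.
Leg (ii): W = 0.
Leg (iii): W = PᵢVᵢ ln(V_f/Vᵢ) = (1903) ln(5.34/14.2) = -1861 J.
W_net = 3145 − 1861 = 1284 J.

W_net ≈ 1280 J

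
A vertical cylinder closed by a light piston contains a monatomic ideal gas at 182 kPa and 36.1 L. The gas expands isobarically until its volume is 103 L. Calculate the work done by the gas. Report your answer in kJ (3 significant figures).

Isobaric: W = P ΔV.
W = (182 kPa)(103 − 36.1 L) = (182)(66.9) = 12176 J.

W ≈ 12.2 kJ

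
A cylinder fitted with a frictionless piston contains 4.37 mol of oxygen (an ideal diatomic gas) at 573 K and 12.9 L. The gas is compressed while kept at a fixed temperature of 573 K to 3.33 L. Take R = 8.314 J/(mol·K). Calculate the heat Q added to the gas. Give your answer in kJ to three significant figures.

Q ≈ -28.2 kJ

Isothermal ⇒ ΔU = 0, so Q = W = nRT ln(V₂/V₁).
Q = (4.37)(8.314)(573) ln(3.33/12.9) = 20818 × -1.354 = -28193 J.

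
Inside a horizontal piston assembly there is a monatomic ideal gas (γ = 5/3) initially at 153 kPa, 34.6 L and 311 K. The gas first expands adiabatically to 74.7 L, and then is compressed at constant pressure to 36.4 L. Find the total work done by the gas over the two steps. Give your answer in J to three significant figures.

Step 1 (adiabatic): W = (P₁V₁ − P₂V₂)/(γ−1) = (5294 − 3169)/0.667 = 3187 J.
After step 1: P = 42.42 kPa, V = 74.7 L, T = 186.2 K.
Step 2 (isobaric): W = PΔV = (42.42 kPa)(36.4 − 74.7 L) = -1625 J.
W_total = 3187 − 1625 = 1562 J.

W_total ≈ 1560 J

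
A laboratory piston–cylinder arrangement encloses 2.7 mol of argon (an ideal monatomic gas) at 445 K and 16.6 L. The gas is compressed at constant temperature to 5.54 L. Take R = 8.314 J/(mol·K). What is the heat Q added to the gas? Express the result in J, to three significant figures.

Isothermal ⇒ ΔU = 0, so Q = W = nRT ln(V₂/V₁).
Q = (2.7)(8.314)(445) ln(5.54/16.6) = 9989 × -1.097 = -10962 J.

Q ≈ -11000 J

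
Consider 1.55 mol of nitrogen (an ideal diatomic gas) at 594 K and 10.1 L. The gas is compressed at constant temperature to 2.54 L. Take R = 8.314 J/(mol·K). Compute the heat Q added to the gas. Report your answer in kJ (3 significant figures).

Q ≈ -10.6 kJ

Isothermal ⇒ ΔU = 0, so Q = W = nRT ln(V₂/V₁).
Q = (1.55)(8.314)(594) ln(2.54/10.1) = 7655 × -1.38 = -10566 J.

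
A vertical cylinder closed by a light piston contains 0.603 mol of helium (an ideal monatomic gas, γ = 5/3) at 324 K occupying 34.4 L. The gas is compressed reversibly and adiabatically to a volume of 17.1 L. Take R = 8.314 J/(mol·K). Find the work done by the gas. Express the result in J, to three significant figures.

W ≈ -1450 J

Adiabatic: TV^(γ−1) = const with γ = 5/3.
T₂ = T₁ (V₁/V₂)^(γ−1) = 324 × (34.4/17.1)^0.667 = 324 × 1.594 = 516.3 K.
W_by = nCᵥ(T₁ − T₂) = (0.603)(12.47)(324 − 516.3) = -1446 J.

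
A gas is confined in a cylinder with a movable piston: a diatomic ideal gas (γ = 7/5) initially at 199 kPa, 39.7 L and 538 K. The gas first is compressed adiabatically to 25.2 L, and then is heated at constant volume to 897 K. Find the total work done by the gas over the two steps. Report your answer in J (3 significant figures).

W_total ≈ -3940 J

Step 1 (adiabatic): W = (P₁V₁ − P₂V₂)/(γ−1) = (7900 − 9475)/0.4 = -3938 J.
Step 2 (isochoric): W = 0 (constant volume).
W_total = -3938 + 0 = -3938 J.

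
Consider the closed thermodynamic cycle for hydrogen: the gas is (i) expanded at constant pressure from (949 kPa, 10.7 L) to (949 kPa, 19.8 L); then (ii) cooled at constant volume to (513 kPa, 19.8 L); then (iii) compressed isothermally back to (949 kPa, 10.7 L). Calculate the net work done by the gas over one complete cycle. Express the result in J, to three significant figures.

Leg (i): W = PΔV = (949)(19.8 − 10.7) = 8636 J.
Leg (ii): W = 0.
Leg (iii): W = PᵢVᵢ ln(V_f/Vᵢ) = (10157) ln(10.7/19.8) = -6251 J.
W_net = 8636 − 6251 = 2385 J.

W_net ≈ 2380 J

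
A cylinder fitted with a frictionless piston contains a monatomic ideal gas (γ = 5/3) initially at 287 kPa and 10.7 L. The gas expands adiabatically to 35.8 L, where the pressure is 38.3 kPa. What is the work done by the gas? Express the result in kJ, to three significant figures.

W ≈ 2.55 kJ

Adiabatic: W = (P₁V₁ − P₂V₂)/(γ − 1) with γ = 5/3.
P₁V₁ = 3071 J, P₂V₂ = 1371 J.
W = (3071 − 1371) / 0.6667 = 2550 J.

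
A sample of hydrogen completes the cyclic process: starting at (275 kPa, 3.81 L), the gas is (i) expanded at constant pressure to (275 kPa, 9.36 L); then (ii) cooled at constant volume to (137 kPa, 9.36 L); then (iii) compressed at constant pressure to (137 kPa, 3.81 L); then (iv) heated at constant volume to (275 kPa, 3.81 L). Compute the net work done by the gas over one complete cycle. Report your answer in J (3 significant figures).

W_net ≈ 766 J

Constant-volume legs do no work.
W(i) = (275)(9.36 − 3.81) = 1526 J; W(iii) = (137)(3.81 − 9.36) = -760.3 J.
W_net = 1526 − 760.3 = 765.9 J (the clockwise enclosed area).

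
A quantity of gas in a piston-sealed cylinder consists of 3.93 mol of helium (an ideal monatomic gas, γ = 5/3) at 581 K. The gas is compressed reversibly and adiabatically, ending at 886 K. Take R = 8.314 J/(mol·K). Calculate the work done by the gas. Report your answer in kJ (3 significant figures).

W ≈ -14.9 kJ

Adiabatic ⇒ Q = 0, so W_by = −ΔU = nCᵥ(T₁ − T₂).
Cᵥ = 3R/2 = 12.47 J/(mol·K).
W = (3.93)(12.47)(581 − 886) = -14948 J.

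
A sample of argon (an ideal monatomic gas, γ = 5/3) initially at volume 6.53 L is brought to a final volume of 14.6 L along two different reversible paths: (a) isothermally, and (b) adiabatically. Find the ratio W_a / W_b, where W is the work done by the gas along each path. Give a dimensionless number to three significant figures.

W_a / W_b ≈ 1.29

Path (a) isothermal: W = P₁V₁ ln(V₂/V₁) → W_a/(P₁V₁) = 0.8046.
Path (b) adiabatic: W = P₁V₁(1 − (V₁/V₂)^(γ−1))/(γ−1) → W_b/(P₁V₁) = 0.6227.
W_a / W_b = 0.8046 / 0.6227 = 1.292.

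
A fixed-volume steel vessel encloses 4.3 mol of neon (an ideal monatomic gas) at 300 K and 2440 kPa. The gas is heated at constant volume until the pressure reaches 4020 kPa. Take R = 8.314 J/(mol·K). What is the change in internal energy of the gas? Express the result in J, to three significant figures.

ΔU ≈ 10400 J

Constant volume ⇒ W = 0, so Q = ΔU = nCᵥΔT with Cᵥ = 3R/2 = 12.47 J/(mol·K).
At constant V, T₂/T₁ = P₂/P₁ ⇒ ΔT = T₁(P₂/P₁ − 1) = 300·(4020/2440 − 1) = 194.3 K.
ΔU = (4.3)(12.47)(194.3) = 10417 J.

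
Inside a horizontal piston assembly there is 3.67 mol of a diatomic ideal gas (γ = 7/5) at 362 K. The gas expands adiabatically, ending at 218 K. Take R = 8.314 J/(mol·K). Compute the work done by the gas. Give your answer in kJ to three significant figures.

W ≈ 11.0 kJ

Adiabatic ⇒ Q = 0, so W_by = −ΔU = nCᵥ(T₁ − T₂).
Cᵥ = 5R/2 = 20.79 J/(mol·K).
W = (3.67)(20.79)(362 − 218) = 10984 J.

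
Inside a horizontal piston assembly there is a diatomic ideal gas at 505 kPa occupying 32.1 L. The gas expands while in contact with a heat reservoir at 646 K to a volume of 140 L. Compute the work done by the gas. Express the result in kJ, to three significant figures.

Isothermal: W = nRT ln(V₂/V₁) = P₁V₁ ln(V₂/V₁).
P₁V₁ = (505 kPa)(32.1 L) = 16210 J.
W = 16210 × ln(140/32.1) = 16210 × 1.473
W_by_gas = 23875 J.

W ≈ 23.9 kJ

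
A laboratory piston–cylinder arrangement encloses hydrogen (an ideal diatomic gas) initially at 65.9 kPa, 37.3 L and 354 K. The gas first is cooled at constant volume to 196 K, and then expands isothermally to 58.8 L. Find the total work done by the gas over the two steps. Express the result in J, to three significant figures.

Step 1 (isochoric): W = 0 (constant volume).
After step 1: P = 36.49 kPa (V unchanged).
Step 2 (isothermal): W = P₁V₁ ln(V₂/V₁) = (1361) ln(58.8/37.3) = 619.4 J.
W_total = 0 + 619.4 = 619.4 J.

W_total ≈ 619 J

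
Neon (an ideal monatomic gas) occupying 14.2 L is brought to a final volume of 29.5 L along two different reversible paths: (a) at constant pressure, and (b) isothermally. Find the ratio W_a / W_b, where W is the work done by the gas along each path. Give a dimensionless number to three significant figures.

Path (a) isobaric: W = P₁(V₂ − V₁) → W_a/(P₁V₁) = 1.077.
Path (b) isothermal: W = P₁V₁ ln(V₂/V₁) → W_b/(P₁V₁) = 0.7311.
W_a / W_b = 1.077 / 0.7311 = 1.474.

W_a / W_b ≈ 1.47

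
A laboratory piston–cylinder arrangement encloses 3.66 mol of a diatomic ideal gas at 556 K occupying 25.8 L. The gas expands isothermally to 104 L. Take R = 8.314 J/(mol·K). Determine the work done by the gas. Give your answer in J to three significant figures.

Isothermal: W = nRT ln(V₂/V₁).
W = (3.66)(8.314)(556) × ln(104/25.8)
  = 16919 × 1.394
W_by_gas = 23585 J.

W ≈ 23600 J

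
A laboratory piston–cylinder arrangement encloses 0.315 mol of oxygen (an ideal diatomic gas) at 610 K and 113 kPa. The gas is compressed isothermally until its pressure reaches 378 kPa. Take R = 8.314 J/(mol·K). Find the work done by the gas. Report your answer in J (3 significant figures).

W ≈ -1930 J

Isothermal process: W = nRT ln(V₂/V₁) = nRT ln(P₁/P₂).
W = (0.315)(8.314)(610) × ln(113/378)
  = 1598 × ln(0.2989) = 1598 × -1.208
W_by_gas = -1929 J.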